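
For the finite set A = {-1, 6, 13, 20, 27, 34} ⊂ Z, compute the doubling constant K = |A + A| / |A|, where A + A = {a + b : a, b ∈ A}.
K = |A + A| / |A| = 11/6

Enumerate A + A = {a + b : a, b ∈ A}. With |A| = 6, there are |A|^2 = 36 ordered sum pairs; collecting distinct values, A + A = {-2, 5, 12, 19, 26, 33, 40, 47, 54, 61, 68}, so |A + A| = 11. Thus K = 11/6. Here |A + A| = 2|A| − 1 = 11, the minimum possible — so K = 11/6 is minimal, which holds iff A is an arithmetic progression.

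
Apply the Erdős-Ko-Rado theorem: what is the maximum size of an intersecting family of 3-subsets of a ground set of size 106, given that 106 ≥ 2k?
max |F| = C(105, 2) = 5460

The Erdős-Ko-Rado theorem states: for n ≥ 2k, an intersecting family of k-subsets of an n-element set has size at most C(n − 1, k − 1), with equality for 'star' families {A ⊆ [n] : |A| = k, i ∈ A} (fix an element i). For n = 106, k = 3: C(105, 2) = 5460.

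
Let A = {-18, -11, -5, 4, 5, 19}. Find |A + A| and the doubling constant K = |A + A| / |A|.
K = |A + A| / |A| = 20/6 = 10/3

Enumerate A + A = {a + b : a, b ∈ A}. With |A| = 6, there are |A|^2 = 36 ordered sum pairs; collecting distinct values, A + A = {-36, -29, -23, -22, -16, -14, -13, -10, -7, -6, -1, 0, 1, 8, 9, 10, 14, 23, 24, 38}, so |A + A| = 20. Thus K = 20/6 = 10/3. For comparison, the minimum possible |A + A| over all 6-element sets is 2·6 − 1 = 11 (so min K = 11/6), attained only by arithmetic progressions.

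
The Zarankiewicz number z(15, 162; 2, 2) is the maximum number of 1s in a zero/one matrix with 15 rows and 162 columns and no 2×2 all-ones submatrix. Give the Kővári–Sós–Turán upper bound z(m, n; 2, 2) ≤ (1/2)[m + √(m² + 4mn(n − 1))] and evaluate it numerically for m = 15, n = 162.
z(15, 162; 2, 2) ≤ (1/2)[15 + √(15² + 4·15·162·161)] = (1/2)[15 + √1565145] = 633.0288

Kővári–Sós–Turán: let r_1, ..., r_15 be the row sums and z = Σ r_i the total number of 1s. Each pair of columns can share at most one row with both entries 1 (else a 2×2 all-ones block appears), so Σ_i C(r_i, 2) ≤ C(162, 2) = 13041. By convexity Σ_i C(r_i, 2) ≥ 15·C(z/15, 2) = z(z − 15)/(2·15), giving z² − 15z − 15·162·161 ≤ 0 and hence z ≤ (1/2)[15 + √(225 + 4·391230)] = (1/2)[15 + √1565145] ≈ (1/2)(15 + 1251.0576) = 633.0288.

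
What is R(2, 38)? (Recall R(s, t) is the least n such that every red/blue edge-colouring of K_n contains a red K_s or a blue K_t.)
R(2, 38) = 38

R(2, k) = k for all k ≥ 2: in a 2-colouring of K_k, either some edge is red (a red K_2) or all edges are blue (a blue K_k). And K_{37} coloured all-blue has no blue K_38, so R(2, 38) > 37. Hence R(2, 38) = 38.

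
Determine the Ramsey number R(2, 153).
R(2, 153) = 153

R(2, k) = k for all k ≥ 2: in a 2-colouring of K_k, either some edge is red (a red K_2) or all edges are blue (a blue K_k). And K_{152} coloured all-blue has no blue K_153, so R(2, 153) > 152. Hence R(2, 153) = 153.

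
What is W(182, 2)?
W(182, 2) = 182 + 1 = 183

A 2-term AP is any pair of integers, so a monochromatic 2-AP exists iff some colour is used at least twice. With 182 colours, the colouring i ↦ i on {1, ..., 182} uses each colour once, avoiding any monochromatic pair, so W(182, 2) > 182. For {1, ..., 183}, pigeonhole forces two integers of the same colour, which form a monochromatic 2-AP. Hence W(182, 2) = 183.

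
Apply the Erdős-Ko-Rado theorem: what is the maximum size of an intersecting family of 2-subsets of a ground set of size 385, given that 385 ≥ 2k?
max |F| = C(384, 1) = 384

Erdős-Ko-Rado (1961): when n ≥ 2k, max |F| = C(n−1, k−1). The bound is attained by the star {A : i ∈ A} for any fixed i ∈ [n]. Here C(385−1, 2−1) = C(384, 1) = 384.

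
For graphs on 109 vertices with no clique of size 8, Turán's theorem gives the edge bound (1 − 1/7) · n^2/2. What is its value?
Turán density bound = (6/7) · 109^2/2 = 35643/7 ≈ 5091.8571

Turán's theorem: ex(n, K_{r+1}) is achieved by the complete r-partite Turán graph T(n, r) with parts as balanced as possible, and is at most (1 − 1/r) · n^2/2. For r = 7, n = 109: the density bound is (6/7) · 11881/2 = 35643/7 ≈ 5091.8571. The integer-valued extremum is e(T(109, 7)) = 5091, which is strictly less than the density bound 35643/7 since 7 ∤ 109 (the parts of T(109, 7) cannot all be equal).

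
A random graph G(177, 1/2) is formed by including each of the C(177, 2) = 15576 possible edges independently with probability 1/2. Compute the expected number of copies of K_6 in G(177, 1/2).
E[# K_6] = C(177, 6) · (1/2)^C(6, 2) = 39202637320 / 2^15 = 4900329665/4096 ≈ 1196369.547119

For each 6-subset S of vertices (there are C(177, 6) = 39202637320 such S), let X_S = 1 if S induces a K_6 (all C(6, 2) = 15 edges present). Then P(X_S = 1) = (1/2)^15 = 1/32768. By linearity of expectation, E[# K_6] = C(177, 6) · (1/2)^15 = 39202637320 / 32768 = 4900329665/4096 ≈ 1196369.547119.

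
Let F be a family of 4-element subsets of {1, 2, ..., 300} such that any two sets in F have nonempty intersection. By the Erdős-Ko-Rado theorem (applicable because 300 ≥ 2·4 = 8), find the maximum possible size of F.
max |F| = C(299, 3) = 4410549

The Erdős-Ko-Rado theorem states: for n ≥ 2k, an intersecting family of k-subsets of an n-element set has size at most C(n − 1, k − 1), with equality for 'star' families {A ⊆ [n] : |A| = k, i ∈ A} (fix an element i). For n = 300, k = 4: C(299, 3) = 4410549.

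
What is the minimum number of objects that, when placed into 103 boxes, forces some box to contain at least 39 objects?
n = (39 − 1)·103 + 1 = 3915

By the generalised pigeonhole principle, to guarantee some box contains ≥ r objects we need more than (r − 1) · k objects total. Threshold: n = (r − 1) · k + 1. With r = 39 and k = 103: n = 38 · 103 + 1 = 3914 + 1 = 3915. For n = 3914 = 38 · 103, we can put exactly 38 objects in every box, avoiding 39 in any single one — so 3915 is tight.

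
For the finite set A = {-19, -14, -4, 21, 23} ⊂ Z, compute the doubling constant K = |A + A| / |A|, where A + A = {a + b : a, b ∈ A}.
K = |A + A| / |A| = 15/5 = 3

Enumerate A + A = {a + b : a, b ∈ A}. With |A| = 5, there are |A|^2 = 25 ordered sum pairs; collecting distinct values, A + A = {-38, -33, -28, -23, -18, -8, 2, 4, 7, 9, 17, 19, 42, 44, 46}, so |A + A| = 15. Thus K = 15/5 = 3. For comparison, the minimum possible |A + A| over all 5-element sets is 2·5 − 1 = 9 (so min K = 9/5), attained only by arithmetic progressions.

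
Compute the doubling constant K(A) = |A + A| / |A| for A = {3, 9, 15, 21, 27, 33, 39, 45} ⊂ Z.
K = |A + A| / |A| = 15/8

Enumerate A + A = {a + b : a, b ∈ A}. With |A| = 8, there are |A|^2 = 64 ordered sum pairs; collecting distinct values, A + A = {6, 12, 18, 24, 30, 36, 42, 48, 54, 60, 66, 72, 78, 84, 90}, so |A + A| = 15. Thus K = 15/8. Here |A + A| = 2|A| − 1 = 15, the minimum possible — so K = 15/8 is minimal, which holds iff A is an arithmetic progression.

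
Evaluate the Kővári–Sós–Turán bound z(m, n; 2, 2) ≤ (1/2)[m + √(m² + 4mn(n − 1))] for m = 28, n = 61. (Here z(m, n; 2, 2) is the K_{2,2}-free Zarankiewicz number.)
z(28, 61; 2, 2) ≤ (1/2)[28 + √(28² + 4·28·61·60)] = (1/2)[28 + √410704] = 334.431

Kővári–Sós–Turán: let r_1, ..., r_28 be the row sums and z = Σ r_i the total number of 1s. Each pair of columns can share at most one row with both entries 1 (else a 2×2 all-ones block appears), so Σ_i C(r_i, 2) ≤ C(61, 2) = 1830. By convexity Σ_i C(r_i, 2) ≥ 28·C(z/28, 2) = z(z − 28)/(2·28), giving z² − 28z − 28·61·60 ≤ 0 and hence z ≤ (1/2)[28 + √(784 + 4·102480)] = (1/2)[28 + √410704] ≈ (1/2)(28 + 640.8619) = 334.431.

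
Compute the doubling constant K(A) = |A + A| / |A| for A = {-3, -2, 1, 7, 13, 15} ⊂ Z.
K = |A + A| / |A| = 20/6 = 10/3

Enumerate A + A = {a + b : a, b ∈ A}. With |A| = 6, there are |A|^2 = 36 ordered sum pairs; collecting distinct values, A + A = {-6, -5, -4, -2, -1, 2, 4, 5, 8, 10, 11, 12, 13, 14, 16, 20, 22, 26, 28, 30}, so |A + A| = 20. Thus K = 20/6 = 10/3. For comparison, the minimum possible |A + A| over all 6-element sets is 2·6 − 1 = 11 (so min K = 11/6), attained only by arithmetic progressions.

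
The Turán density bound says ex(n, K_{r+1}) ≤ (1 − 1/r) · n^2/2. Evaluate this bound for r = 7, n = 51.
Turán density bound = (6/7) · 51^2/2 = 7803/7 ≈ 1114.7143

Turán's theorem: ex(n, K_{r+1}) is achieved by the complete r-partite Turán graph T(n, r) with parts as balanced as possible, and is at most (1 − 1/r) · n^2/2. For r = 7, n = 51: the density bound is (6/7) · 2601/2 = 7803/7 ≈ 1114.7143. The integer-valued extremum is e(T(51, 7)) = 1114, which is strictly less than the density bound 7803/7 since 7 ∤ 51 (the parts of T(51, 7) cannot all be equal).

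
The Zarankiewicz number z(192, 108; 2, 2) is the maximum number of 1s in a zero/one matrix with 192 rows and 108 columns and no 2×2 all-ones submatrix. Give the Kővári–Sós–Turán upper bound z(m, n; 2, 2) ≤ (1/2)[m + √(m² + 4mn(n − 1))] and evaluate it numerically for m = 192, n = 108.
z(192, 108; 2, 2) ≤ (1/2)[192 + √(192² + 4·192·108·107)] = (1/2)[192 + √8911872] = 1588.6379

Kővári–Sós–Turán: let r_1, ..., r_192 be the row sums and z = Σ r_i the total number of 1s. Each pair of columns can share at most one row with both entries 1 (else a 2×2 all-ones block appears), so Σ_i C(r_i, 2) ≤ C(108, 2) = 5778. By convexity Σ_i C(r_i, 2) ≥ 192·C(z/192, 2) = z(z − 192)/(2·192), giving z² − 192z − 192·108·107 ≤ 0 and hence z ≤ (1/2)[192 + √(36864 + 4·2218752)] = (1/2)[192 + √8911872] ≈ (1/2)(192 + 2985.2759) = 1588.6379.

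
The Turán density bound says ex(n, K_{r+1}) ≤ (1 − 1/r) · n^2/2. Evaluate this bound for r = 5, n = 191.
Turán density bound = (4/5) · 191^2/2 = 72962/5 ≈ 14592.4

Turán's theorem: ex(n, K_{r+1}) is achieved by the complete r-partite Turán graph T(n, r) with parts as balanced as possible, and is at most (1 − 1/r) · n^2/2. For r = 5, n = 191: the density bound is (4/5) · 36481/2 = 72962/5 ≈ 14592.4. The integer-valued extremum is e(T(191, 5)) = 14592, which is strictly less than the density bound 72962/5 since 5 ∤ 191 (the parts of T(191, 5) cannot all be equal).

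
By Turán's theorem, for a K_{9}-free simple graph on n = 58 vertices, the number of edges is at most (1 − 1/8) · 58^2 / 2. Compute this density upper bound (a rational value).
Turán density bound = (7/8) · 58^2/2 = 5887/4 ≈ 1471.75

Turán's theorem: ex(n, K_{r+1}) is achieved by the complete r-partite Turán graph T(n, r) with parts as balanced as possible, and is at most (1 − 1/r) · n^2/2. For r = 8, n = 58: the density bound is (7/8) · 3364/2 = 5887/4 ≈ 1471.75. The integer-valued extremum is e(T(58, 8)) = 1471, which is strictly less than the density bound 5887/4 since 8 ∤ 58 (the parts of T(58, 8) cannot all be equal).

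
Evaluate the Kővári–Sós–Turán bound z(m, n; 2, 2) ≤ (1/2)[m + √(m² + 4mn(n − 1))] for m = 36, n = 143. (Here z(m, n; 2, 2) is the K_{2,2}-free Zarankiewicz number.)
z(36, 143; 2, 2) ≤ (1/2)[36 + √(36² + 4·36·143·142)] = (1/2)[36 + √2925360] = 873.1842

Kővári–Sós–Turán: let r_1, ..., r_36 be the row sums and z = Σ r_i the total number of 1s. Each pair of columns can share at most one row with both entries 1 (else a 2×2 all-ones block appears), so Σ_i C(r_i, 2) ≤ C(143, 2) = 10153. By convexity Σ_i C(r_i, 2) ≥ 36·C(z/36, 2) = z(z − 36)/(2·36), giving z² − 36z − 36·143·142 ≤ 0 and hence z ≤ (1/2)[36 + √(1296 + 4·731016)] = (1/2)[36 + √2925360] ≈ (1/2)(36 + 1710.3684) = 873.1842.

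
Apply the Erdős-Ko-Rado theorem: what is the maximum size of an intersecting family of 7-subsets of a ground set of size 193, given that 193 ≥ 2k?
max |F| = C(192, 6) = 64300886496

The Erdős-Ko-Rado theorem states: for n ≥ 2k, an intersecting family of k-subsets of an n-element set has size at most C(n − 1, k − 1), with equality for 'star' families {A ⊆ [n] : |A| = k, i ∈ A} (fix an element i). For n = 193, k = 7: C(192, 6) = 64300886496.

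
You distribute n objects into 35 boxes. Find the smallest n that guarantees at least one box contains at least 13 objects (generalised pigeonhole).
n = (13 − 1)·35 + 1 = 421

By the generalised pigeonhole principle, to guarantee some box contains ≥ r objects we need more than (r − 1) · k objects total. Threshold: n = (r − 1) · k + 1. With r = 13 and k = 35: n = 12 · 35 + 1 = 420 + 1 = 421. For n = 420 = 12 · 35, we can put exactly 12 objects in every box, avoiding 13 in any single one — so 421 is tight.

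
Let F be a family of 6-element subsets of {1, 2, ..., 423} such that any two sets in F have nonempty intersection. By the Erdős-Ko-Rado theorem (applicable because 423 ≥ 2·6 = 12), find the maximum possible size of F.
max |F| = C(422, 5) = 108906273014

Erdős-Ko-Rado (1961): when n ≥ 2k, max |F| = C(n−1, k−1). The bound is attained by the star {A : i ∈ A} for any fixed i ∈ [n]. Here C(423−1, 6−1) = C(422, 5) = 108906273014.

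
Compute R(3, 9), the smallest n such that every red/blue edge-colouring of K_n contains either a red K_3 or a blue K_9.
R(3, 9) = 36

Lower bound: an explicit 2-colouring of K_{35} (typically a Paley-type or other structured construction) avoids a red K_3 and a blue K_9, showing R(3, 9) > 35.
Upper bound: the simple Erdős–Szekeres recurrence only gives R(3, 9) ≤ 37; the tight bound R(3, 9) ≤ 36 requires a sharper case analysis (or computer search) of 2-colourings of K_{36}.
Hence R(3, 9) = 36.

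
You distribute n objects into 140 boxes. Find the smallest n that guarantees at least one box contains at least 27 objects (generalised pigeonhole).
n = (27 − 1)·140 + 1 = 3641

By the generalised pigeonhole principle, to guarantee some box contains ≥ r objects we need more than (r − 1) · k objects total. Threshold: n = (r − 1) · k + 1. With r = 27 and k = 140: n = 26 · 140 + 1 = 3640 + 1 = 3641. For n = 3640 = 26 · 140, we can put exactly 26 objects in every box, avoiding 27 in any single one — so 3641 is tight.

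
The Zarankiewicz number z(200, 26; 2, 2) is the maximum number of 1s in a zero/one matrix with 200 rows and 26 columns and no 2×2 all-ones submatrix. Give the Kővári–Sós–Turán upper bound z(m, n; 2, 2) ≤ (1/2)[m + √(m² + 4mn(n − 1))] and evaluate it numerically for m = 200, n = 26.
z(200, 26; 2, 2) ≤ (1/2)[200 + √(200² + 4·200·26·25)] = (1/2)[200 + √560000] = 474.1657

Kővári–Sós–Turán: let r_1, ..., r_200 be the row sums and z = Σ r_i the total number of 1s. Each pair of columns can share at most one row with both entries 1 (else a 2×2 all-ones block appears), so Σ_i C(r_i, 2) ≤ C(26, 2) = 325. By convexity Σ_i C(r_i, 2) ≥ 200·C(z/200, 2) = z(z − 200)/(2·200), giving z² − 200z − 200·26·25 ≤ 0 and hence z ≤ (1/2)[200 + √(40000 + 4·130000)] = (1/2)[200 + √560000] ≈ (1/2)(200 + 748.3315) = 474.1657.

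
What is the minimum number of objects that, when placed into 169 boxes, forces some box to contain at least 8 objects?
n = (8 − 1)·169 + 1 = 1184

By the generalised pigeonhole principle, to guarantee some box contains ≥ r objects we need more than (r − 1) · k objects total. Threshold: n = (r − 1) · k + 1. With r = 8 and k = 169: n = 7 · 169 + 1 = 1183 + 1 = 1184. For n = 1183 = 7 · 169, we can put exactly 7 objects in every box, avoiding 8 in any single one — so 1184 is tight.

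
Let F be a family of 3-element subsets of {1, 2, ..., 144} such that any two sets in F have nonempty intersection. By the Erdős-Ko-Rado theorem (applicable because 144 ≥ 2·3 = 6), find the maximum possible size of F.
max |F| = C(143, 2) = 10153

Erdős-Ko-Rado (1961): when n ≥ 2k, max |F| = C(n−1, k−1). The bound is attained by the star {A : i ∈ A} for any fixed i ∈ [n]. Here C(144−1, 3−1) = C(143, 2) = 10153.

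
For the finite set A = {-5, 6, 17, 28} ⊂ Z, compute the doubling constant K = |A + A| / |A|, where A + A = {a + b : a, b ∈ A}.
K = |A + A| / |A| = 7/4

Enumerate A + A = {a + b : a, b ∈ A}. With |A| = 4, there are |A|^2 = 16 ordered sum pairs; collecting distinct values, A + A = {-10, 1, 12, 23, 34, 45, 56}, so |A + A| = 7. Thus K = 7/4. Here |A + A| = 2|A| − 1 = 7, the minimum possible — so K = 7/4 is minimal, which holds iff A is an arithmetic progression.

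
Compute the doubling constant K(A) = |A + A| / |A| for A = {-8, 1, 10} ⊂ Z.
K = |A + A| / |A| = 5/3

Enumerate A + A = {a + b : a, b ∈ A}. With |A| = 3, there are |A|^2 = 9 ordered sum pairs; collecting distinct values, A + A = {-16, -7, 2, 11, 20}, so |A + A| = 5. Thus K = 5/3. Here |A + A| = 2|A| − 1 = 5, the minimum possible — so K = 5/3 is minimal, which holds iff A is an arithmetic progression.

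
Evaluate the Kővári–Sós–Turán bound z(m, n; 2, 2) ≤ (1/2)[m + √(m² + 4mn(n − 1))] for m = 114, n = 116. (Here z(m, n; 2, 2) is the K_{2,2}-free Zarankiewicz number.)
z(114, 116; 2, 2) ≤ (1/2)[114 + √(114² + 4·114·116·115)] = (1/2)[114 + √6096036] = 1291.5076

Kővári–Sós–Turán: let r_1, ..., r_114 be the row sums and z = Σ r_i the total number of 1s. Each pair of columns can share at most one row with both entries 1 (else a 2×2 all-ones block appears), so Σ_i C(r_i, 2) ≤ C(116, 2) = 6670. By convexity Σ_i C(r_i, 2) ≥ 114·C(z/114, 2) = z(z − 114)/(2·114), giving z² − 114z − 114·116·115 ≤ 0 and hence z ≤ (1/2)[114 + √(12996 + 4·1520760)] = (1/2)[114 + √6096036] ≈ (1/2)(114 + 2469.0152) = 1291.5076.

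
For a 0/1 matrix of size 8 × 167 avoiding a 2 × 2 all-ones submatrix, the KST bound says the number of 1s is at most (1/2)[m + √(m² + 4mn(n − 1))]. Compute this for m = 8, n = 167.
z(8, 167; 2, 2) ≤ (1/2)[8 + √(8² + 4·8·167·166)] = (1/2)[8 + √887168] = 474.948

Kővári–Sós–Turán: let r_1, ..., r_8 be the row sums and z = Σ r_i the total number of 1s. Each pair of columns can share at most one row with both entries 1 (else a 2×2 all-ones block appears), so Σ_i C(r_i, 2) ≤ C(167, 2) = 13861. By convexity Σ_i C(r_i, 2) ≥ 8·C(z/8, 2) = z(z − 8)/(2·8), giving z² − 8z − 8·167·166 ≤ 0 and hence z ≤ (1/2)[8 + √(64 + 4·221776)] = (1/2)[8 + √887168] ≈ (1/2)(8 + 941.896) = 474.948.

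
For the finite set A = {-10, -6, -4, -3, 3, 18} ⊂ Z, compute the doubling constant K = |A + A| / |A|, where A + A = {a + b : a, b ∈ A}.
K = |A + A| / |A| = 20/6 = 10/3

Enumerate A + A = {a + b : a, b ∈ A}. With |A| = 6, there are |A|^2 = 36 ordered sum pairs; collecting distinct values, A + A = {-20, -16, -14, -13, -12, -10, -9, -8, -7, -6, -3, -1, 0, 6, 8, 12, 14, 15, 21, 36}, so |A + A| = 20. Thus K = 20/6 = 10/3. For comparison, the minimum possible |A + A| over all 6-element sets is 2·6 − 1 = 11 (so min K = 11/6), attained only by arithmetic progressions.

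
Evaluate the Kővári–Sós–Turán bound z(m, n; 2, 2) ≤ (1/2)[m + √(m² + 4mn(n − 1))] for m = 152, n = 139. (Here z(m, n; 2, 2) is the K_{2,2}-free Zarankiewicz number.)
z(152, 139; 2, 2) ≤ (1/2)[152 + √(152² + 4·152·139·138)] = (1/2)[152 + √11685760] = 1785.222

Kővári–Sós–Turán: let r_1, ..., r_152 be the row sums and z = Σ r_i the total number of 1s. Each pair of columns can share at most one row with both entries 1 (else a 2×2 all-ones block appears), so Σ_i C(r_i, 2) ≤ C(139, 2) = 9591. By convexity Σ_i C(r_i, 2) ≥ 152·C(z/152, 2) = z(z − 152)/(2·152), giving z² − 152z − 152·139·138 ≤ 0 and hence z ≤ (1/2)[152 + √(23104 + 4·2915664)] = (1/2)[152 + √11685760] ≈ (1/2)(152 + 3418.4441) = 1785.222.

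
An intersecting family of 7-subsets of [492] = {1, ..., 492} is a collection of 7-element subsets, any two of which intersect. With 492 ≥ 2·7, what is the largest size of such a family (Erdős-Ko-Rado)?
max |F| = C(491, 6) = 18872915147478

Erdős-Ko-Rado (1961): when n ≥ 2k, max |F| = C(n−1, k−1). The bound is attained by the star {A : i ∈ A} for any fixed i ∈ [n]. Here C(492−1, 7−1) = C(491, 6) = 18872915147478.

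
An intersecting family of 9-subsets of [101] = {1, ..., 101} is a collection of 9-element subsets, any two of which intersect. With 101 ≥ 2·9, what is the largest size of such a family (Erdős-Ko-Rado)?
max |F| = C(100, 8) = 186087894300

The Erdős-Ko-Rado theorem states: for n ≥ 2k, an intersecting family of k-subsets of an n-element set has size at most C(n − 1, k − 1), with equality for 'star' families {A ⊆ [n] : |A| = k, i ∈ A} (fix an element i). For n = 101, k = 9: C(100, 8) = 186087894300.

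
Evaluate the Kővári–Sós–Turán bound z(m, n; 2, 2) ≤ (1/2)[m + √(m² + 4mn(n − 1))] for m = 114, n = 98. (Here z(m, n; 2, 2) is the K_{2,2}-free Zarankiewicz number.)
z(114, 98; 2, 2) ≤ (1/2)[114 + √(114² + 4·114·98·97)] = (1/2)[114 + √4347732] = 1099.5608

Kővári–Sós–Turán: let r_1, ..., r_114 be the row sums and z = Σ r_i the total number of 1s. Each pair of columns can share at most one row with both entries 1 (else a 2×2 all-ones block appears), so Σ_i C(r_i, 2) ≤ C(98, 2) = 4753. By convexity Σ_i C(r_i, 2) ≥ 114·C(z/114, 2) = z(z − 114)/(2·114), giving z² − 114z − 114·98·97 ≤ 0 and hence z ≤ (1/2)[114 + √(12996 + 4·1083684)] = (1/2)[114 + √4347732] ≈ (1/2)(114 + 2085.1216) = 1099.5608.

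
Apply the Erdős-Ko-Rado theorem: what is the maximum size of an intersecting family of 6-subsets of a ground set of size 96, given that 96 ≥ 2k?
max |F| = C(95, 5) = 57940519

Erdős-Ko-Rado (1961): when n ≥ 2k, max |F| = C(n−1, k−1). The bound is attained by the star {A : i ∈ A} for any fixed i ∈ [n]. Here C(96−1, 6−1) = C(95, 5) = 57940519.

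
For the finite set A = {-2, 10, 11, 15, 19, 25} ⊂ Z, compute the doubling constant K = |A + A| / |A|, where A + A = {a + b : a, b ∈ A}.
K = |A + A| / |A| = 20/6 = 10/3

Enumerate A + A = {a + b : a, b ∈ A}. With |A| = 6, there are |A|^2 = 36 ordered sum pairs; collecting distinct values, A + A = {-4, 8, 9, 13, 17, 20, 21, 22, 23, 25, 26, 29, 30, 34, 35, 36, 38, 40, 44, 50}, so |A + A| = 20. Thus K = 20/6 = 10/3. For comparison, the minimum possible |A + A| over all 6-element sets is 2·6 − 1 = 11 (so min K = 11/6), attained only by arithmetic progressions.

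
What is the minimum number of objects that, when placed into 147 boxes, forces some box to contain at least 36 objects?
n = (36 − 1)·147 + 1 = 5146

By the generalised pigeonhole principle, to guarantee some box contains ≥ r objects we need more than (r − 1) · k objects total. Threshold: n = (r − 1) · k + 1. With r = 36 and k = 147: n = 35 · 147 + 1 = 5145 + 1 = 5146. For n = 5145 = 35 · 147, we can put exactly 35 objects in every box, avoiding 36 in any single one — so 5146 is tight.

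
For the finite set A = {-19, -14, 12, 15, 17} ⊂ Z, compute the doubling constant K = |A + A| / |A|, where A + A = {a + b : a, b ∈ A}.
K = |A + A| / |A| = 14/5

Enumerate A + A = {a + b : a, b ∈ A}. With |A| = 5, there are |A|^2 = 25 ordered sum pairs; collecting distinct values, A + A = {-38, -33, -28, -7, -4, -2, 1, 3, 24, 27, 29, 30, 32, 34}, so |A + A| = 14. Thus K = 14/5. For comparison, the minimum possible |A + A| over all 5-element sets is 2·5 − 1 = 9 (so min K = 9/5), attained only by arithmetic progressions.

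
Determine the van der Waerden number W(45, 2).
W(45, 2) = 45 + 1 = 46

A 2-term AP is any pair of integers, so a monochromatic 2-AP exists iff some colour is used at least twice. With 45 colours, the colouring i ↦ i on {1, ..., 45} uses each colour once, avoiding any monochromatic pair, so W(45, 2) > 45. For {1, ..., 46}, pigeonhole forces two integers of the same colour, which form a monochromatic 2-AP. Hence W(45, 2) = 46.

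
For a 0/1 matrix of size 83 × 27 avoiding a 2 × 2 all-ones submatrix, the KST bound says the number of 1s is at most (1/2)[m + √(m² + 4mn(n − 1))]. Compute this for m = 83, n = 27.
z(83, 27; 2, 2) ≤ (1/2)[83 + √(83² + 4·83·27·26)] = (1/2)[83 + √239953] = 286.425

Kővári–Sós–Turán: let r_1, ..., r_83 be the row sums and z = Σ r_i the total number of 1s. Each pair of columns can share at most one row with both entries 1 (else a 2×2 all-ones block appears), so Σ_i C(r_i, 2) ≤ C(27, 2) = 351. By convexity Σ_i C(r_i, 2) ≥ 83·C(z/83, 2) = z(z − 83)/(2·83), giving z² − 83z − 83·27·26 ≤ 0 and hence z ≤ (1/2)[83 + √(6889 + 4·58266)] = (1/2)[83 + √239953] ≈ (1/2)(83 + 489.85) = 286.425.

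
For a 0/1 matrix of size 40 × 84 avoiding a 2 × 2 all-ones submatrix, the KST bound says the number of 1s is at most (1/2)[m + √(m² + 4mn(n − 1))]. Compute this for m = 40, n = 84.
z(40, 84; 2, 2) ≤ (1/2)[40 + √(40² + 4·40·84·83)] = (1/2)[40 + √1117120] = 548.4695

Kővári–Sós–Turán: let r_1, ..., r_40 be the row sums and z = Σ r_i the total number of 1s. Each pair of columns can share at most one row with both entries 1 (else a 2×2 all-ones block appears), so Σ_i C(r_i, 2) ≤ C(84, 2) = 3486. By convexity Σ_i C(r_i, 2) ≥ 40·C(z/40, 2) = z(z − 40)/(2·40), giving z² − 40z − 40·84·83 ≤ 0 and hence z ≤ (1/2)[40 + √(1600 + 4·278880)] = (1/2)[40 + √1117120] ≈ (1/2)(40 + 1056.939) = 548.4695.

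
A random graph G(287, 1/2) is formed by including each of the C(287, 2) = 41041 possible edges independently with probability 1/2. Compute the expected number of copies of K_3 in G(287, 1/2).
E[# K_3] = C(287, 3) · (1/2)^C(3, 2) = 3898895 / 2^3 = 487361.875

For each 3-subset S of vertices (there are C(287, 3) = 3898895 such S), let X_S = 1 if S induces a K_3 (all C(3, 2) = 3 edges present). Then P(X_S = 1) = (1/2)^3 = 1/8. By linearity of expectation, E[# K_3] = C(287, 3) · (1/2)^3 = 3898895 / 8 = 487361.875.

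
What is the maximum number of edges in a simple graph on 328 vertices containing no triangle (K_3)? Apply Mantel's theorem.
ex(328, K_3) = ⌊328^2/4⌋ = 26896

Mantel (1907): a triangle-free graph on n vertices has at most ⌊n^2/4⌋ edges, with equality for the complete bipartite graph K_{⌊n/2⌋, ⌈n/2⌉}. For n = 328: ⌊328^2/4⌋ = ⌊107584/4⌋ = 26896. The extremal graph is K_{164, 164}, which has 164·164 = 26896 edges.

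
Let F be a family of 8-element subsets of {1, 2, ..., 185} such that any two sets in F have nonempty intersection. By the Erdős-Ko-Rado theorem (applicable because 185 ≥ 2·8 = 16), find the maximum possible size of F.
max |F| = C(184, 7) = 1262216571096

Erdős-Ko-Rado (1961): when n ≥ 2k, max |F| = C(n−1, k−1). The bound is attained by the star {A : i ∈ A} for any fixed i ∈ [n]. Here C(185−1, 8−1) = C(184, 7) = 1262216571096.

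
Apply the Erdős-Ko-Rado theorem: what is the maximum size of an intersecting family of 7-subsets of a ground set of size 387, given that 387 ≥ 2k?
max |F| = C(386, 6) = 4418083042912

Erdős-Ko-Rado (1961): when n ≥ 2k, max |F| = C(n−1, k−1). The bound is attained by the star {A : i ∈ A} for any fixed i ∈ [n]. Here C(387−1, 7−1) = C(386, 6) = 4418083042912.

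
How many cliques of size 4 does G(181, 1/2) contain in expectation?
E[# K_4] = C(181, 4) · (1/2)^C(4, 2) = 43252665 / 2^6 = 675822.890625

For each 4-subset S of vertices (there are C(181, 4) = 43252665 such S), let X_S = 1 if S induces a K_4 (all C(4, 2) = 6 edges present). Then P(X_S = 1) = (1/2)^6 = 1/64. By linearity of expectation, E[# K_4] = C(181, 4) · (1/2)^6 = 43252665 / 64 = 675822.890625.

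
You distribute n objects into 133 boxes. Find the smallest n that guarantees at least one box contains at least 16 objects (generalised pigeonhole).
n = (16 − 1)·133 + 1 = 1996

By the generalised pigeonhole principle, to guarantee some box contains ≥ r objects we need more than (r − 1) · k objects total. Threshold: n = (r − 1) · k + 1. With r = 16 and k = 133: n = 15 · 133 + 1 = 1995 + 1 = 1996. For n = 1995 = 15 · 133, we can put exactly 15 objects in every box, avoiding 16 in any single one — so 1996 is tight.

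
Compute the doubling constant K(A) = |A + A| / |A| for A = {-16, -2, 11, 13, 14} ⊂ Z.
K = |A + A| / |A| = 15/5 = 3

Enumerate A + A = {a + b : a, b ∈ A}. With |A| = 5, there are |A|^2 = 25 ordered sum pairs; collecting distinct values, A + A = {-32, -18, -5, -4, -3, -2, 9, 11, 12, 22, 24, 25, 26, 27, 28}, so |A + A| = 15. Thus K = 15/5 = 3. For comparison, the minimum possible |A + A| over all 5-element sets is 2·5 − 1 = 9 (so min K = 9/5), attained only by arithmetic progressions.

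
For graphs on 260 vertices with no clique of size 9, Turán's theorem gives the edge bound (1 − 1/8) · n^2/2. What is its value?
Turán density bound = (7/8) · 260^2/2 = 29575

Turán's theorem: ex(n, K_{r+1}) is achieved by the complete r-partite Turán graph T(n, r) with parts as balanced as possible, and is at most (1 − 1/r) · n^2/2. For r = 8, n = 260: the density bound is (7/8) · 67600/2 = 29575. The integer-valued extremum is e(T(260, 8)) = 29574, which is strictly less than the density bound 29575 since 8 ∤ 260 (the parts of T(260, 8) cannot all be equal).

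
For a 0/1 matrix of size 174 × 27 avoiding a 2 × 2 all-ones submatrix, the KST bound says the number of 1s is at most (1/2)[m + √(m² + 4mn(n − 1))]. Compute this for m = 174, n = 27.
z(174, 27; 2, 2) ≤ (1/2)[174 + √(174² + 4·174·27·26)] = (1/2)[174 + √518868] = 447.1625

Kővári–Sós–Turán: let r_1, ..., r_174 be the row sums and z = Σ r_i the total number of 1s. Each pair of columns can share at most one row with both entries 1 (else a 2×2 all-ones block appears), so Σ_i C(r_i, 2) ≤ C(27, 2) = 351. By convexity Σ_i C(r_i, 2) ≥ 174·C(z/174, 2) = z(z − 174)/(2·174), giving z² − 174z − 174·27·26 ≤ 0 and hence z ≤ (1/2)[174 + √(30276 + 4·122148)] = (1/2)[174 + √518868] ≈ (1/2)(174 + 720.3249) = 447.1625.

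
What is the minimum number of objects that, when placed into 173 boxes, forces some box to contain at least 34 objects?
n = (34 − 1)·173 + 1 = 5710

By the generalised pigeonhole principle, to guarantee some box contains ≥ r objects we need more than (r − 1) · k objects total. Threshold: n = (r − 1) · k + 1. With r = 34 and k = 173: n = 33 · 173 + 1 = 5709 + 1 = 5710. For n = 5709 = 33 · 173, we can put exactly 33 objects in every box, avoiding 34 in any single one — so 5710 is tight.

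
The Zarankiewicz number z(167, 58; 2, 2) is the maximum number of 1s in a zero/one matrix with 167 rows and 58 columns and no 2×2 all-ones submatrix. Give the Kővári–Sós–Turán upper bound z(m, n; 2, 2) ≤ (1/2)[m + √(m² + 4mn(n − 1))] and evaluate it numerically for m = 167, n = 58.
z(167, 58; 2, 2) ≤ (1/2)[167 + √(167² + 4·167·58·57)] = (1/2)[167 + √2236297] = 831.2127

Kővári–Sós–Turán: let r_1, ..., r_167 be the row sums and z = Σ r_i the total number of 1s. Each pair of columns can share at most one row with both entries 1 (else a 2×2 all-ones block appears), so Σ_i C(r_i, 2) ≤ C(58, 2) = 1653. By convexity Σ_i C(r_i, 2) ≥ 167·C(z/167, 2) = z(z − 167)/(2·167), giving z² − 167z − 167·58·57 ≤ 0 and hence z ≤ (1/2)[167 + √(27889 + 4·552102)] = (1/2)[167 + √2236297] ≈ (1/2)(167 + 1495.4254) = 831.2127.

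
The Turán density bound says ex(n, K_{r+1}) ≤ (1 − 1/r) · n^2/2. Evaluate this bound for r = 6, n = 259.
Turán density bound = (5/6) · 259^2/2 = 335405/12 ≈ 27950.4167

Turán's theorem: ex(n, K_{r+1}) is achieved by the complete r-partite Turán graph T(n, r) with parts as balanced as possible, and is at most (1 − 1/r) · n^2/2. For r = 6, n = 259: the density bound is (5/6) · 67081/2 = 335405/12 ≈ 27950.4167. The integer-valued extremum is e(T(259, 6)) = 27950, which is strictly less than the density bound 335405/12 since 6 ∤ 259 (the parts of T(259, 6) cannot all be equal).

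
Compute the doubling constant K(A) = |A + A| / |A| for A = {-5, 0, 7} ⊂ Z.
K = |A + A| / |A| = 6/3 = 2

Enumerate A + A = {a + b : a, b ∈ A}. With |A| = 3, there are |A|^2 = 9 ordered sum pairs; collecting distinct values, A + A = {-10, -5, 0, 2, 7, 14}, so |A + A| = 6. Thus K = 6/3 = 2. For comparison, the minimum possible |A + A| over all 3-element sets is 2·3 − 1 = 5 (so min K = 5/3), attained only by arithmetic progressions.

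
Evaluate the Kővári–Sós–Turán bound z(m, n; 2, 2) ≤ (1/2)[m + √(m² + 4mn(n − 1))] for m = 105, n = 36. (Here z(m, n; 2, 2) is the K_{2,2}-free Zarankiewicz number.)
z(105, 36; 2, 2) ≤ (1/2)[105 + √(105² + 4·105·36·35)] = (1/2)[105 + √540225] = 420

Kővári–Sós–Turán: let r_1, ..., r_105 be the row sums and z = Σ r_i the total number of 1s. Each pair of columns can share at most one row with both entries 1 (else a 2×2 all-ones block appears), so Σ_i C(r_i, 2) ≤ C(36, 2) = 630. By convexity Σ_i C(r_i, 2) ≥ 105·C(z/105, 2) = z(z − 105)/(2·105), giving z² − 105z − 105·36·35 ≤ 0 and hence z ≤ (1/2)[105 + √(11025 + 4·132300)] = (1/2)[105 + √540225] ≈ (1/2)(105 + 735) = 420.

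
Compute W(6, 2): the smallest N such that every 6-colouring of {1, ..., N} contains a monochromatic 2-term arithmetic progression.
W(6, 2) = 6 + 1 = 7

A 2-term AP is any pair of integers, so a monochromatic 2-AP exists iff some colour is used at least twice. With 6 colours, the colouring i ↦ i on {1, ..., 6} uses each colour once, avoiding any monochromatic pair, so W(6, 2) > 6. For {1, ..., 7}, pigeonhole forces two integers of the same colour, which form a monochromatic 2-AP. Hence W(6, 2) = 7.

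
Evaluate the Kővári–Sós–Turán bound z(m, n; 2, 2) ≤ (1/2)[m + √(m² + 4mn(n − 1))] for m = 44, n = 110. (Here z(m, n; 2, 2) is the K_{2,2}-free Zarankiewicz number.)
z(44, 110; 2, 2) ≤ (1/2)[44 + √(44² + 4·44·110·109)] = (1/2)[44 + √2112176] = 748.6664

Kővári–Sós–Turán: let r_1, ..., r_44 be the row sums and z = Σ r_i the total number of 1s. Each pair of columns can share at most one row with both entries 1 (else a 2×2 all-ones block appears), so Σ_i C(r_i, 2) ≤ C(110, 2) = 5995. By convexity Σ_i C(r_i, 2) ≥ 44·C(z/44, 2) = z(z − 44)/(2·44), giving z² − 44z − 44·110·109 ≤ 0 and hence z ≤ (1/2)[44 + √(1936 + 4·527560)] = (1/2)[44 + √2112176] ≈ (1/2)(44 + 1453.3327) = 748.6664.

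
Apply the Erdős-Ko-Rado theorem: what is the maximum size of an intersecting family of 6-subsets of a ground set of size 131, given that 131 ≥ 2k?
max |F| = C(130, 5) = 286243776

The Erdős-Ko-Rado theorem states: for n ≥ 2k, an intersecting family of k-subsets of an n-element set has size at most C(n − 1, k − 1), with equality for 'star' families {A ⊆ [n] : |A| = k, i ∈ A} (fix an element i). For n = 131, k = 6: C(130, 5) = 286243776.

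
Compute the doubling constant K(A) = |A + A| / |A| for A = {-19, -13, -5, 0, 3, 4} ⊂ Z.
K = |A + A| / |A| = 20/6 = 10/3

Enumerate A + A = {a + b : a, b ∈ A}. With |A| = 6, there are |A|^2 = 36 ordered sum pairs; collecting distinct values, A + A = {-38, -32, -26, -24, -19, -18, -16, -15, -13, -10, -9, -5, -2, -1, 0, 3, 4, 6, 7, 8}, so |A + A| = 20. Thus K = 20/6 = 10/3. For comparison, the minimum possible |A + A| over all 6-element sets is 2·6 − 1 = 11 (so min K = 11/6), attained only by arithmetic progressions.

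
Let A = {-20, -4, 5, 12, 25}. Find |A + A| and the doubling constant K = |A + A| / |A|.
K = |A + A| / |A| = 14/5

Enumerate A + A = {a + b : a, b ∈ A}. With |A| = 5, there are |A|^2 = 25 ordered sum pairs; collecting distinct values, A + A = {-40, -24, -15, -8, 1, 5, 8, 10, 17, 21, 24, 30, 37, 50}, so |A + A| = 14. Thus K = 14/5. For comparison, the minimum possible |A + A| over all 5-element sets is 2·5 − 1 = 9 (so min K = 9/5), attained only by arithmetic progressions.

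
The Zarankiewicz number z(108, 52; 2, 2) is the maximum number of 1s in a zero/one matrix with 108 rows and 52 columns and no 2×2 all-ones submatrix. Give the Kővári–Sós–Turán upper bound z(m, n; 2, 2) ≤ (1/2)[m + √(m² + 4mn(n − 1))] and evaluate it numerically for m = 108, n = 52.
z(108, 52; 2, 2) ≤ (1/2)[108 + √(108² + 4·108·52·51)] = (1/2)[108 + √1157328] = 591.8959

Kővári–Sós–Turán: let r_1, ..., r_108 be the row sums and z = Σ r_i the total number of 1s. Each pair of columns can share at most one row with both entries 1 (else a 2×2 all-ones block appears), so Σ_i C(r_i, 2) ≤ C(52, 2) = 1326. By convexity Σ_i C(r_i, 2) ≥ 108·C(z/108, 2) = z(z − 108)/(2·108), giving z² − 108z − 108·52·51 ≤ 0 and hence z ≤ (1/2)[108 + √(11664 + 4·286416)] = (1/2)[108 + √1157328] ≈ (1/2)(108 + 1075.7918) = 591.8959.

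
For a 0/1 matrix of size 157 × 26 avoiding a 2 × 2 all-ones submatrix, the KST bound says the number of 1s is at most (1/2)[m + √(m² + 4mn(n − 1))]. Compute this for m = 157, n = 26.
z(157, 26; 2, 2) ≤ (1/2)[157 + √(157² + 4·157·26·25)] = (1/2)[157 + √432849] = 407.4563

Kővári–Sós–Turán: let r_1, ..., r_157 be the row sums and z = Σ r_i the total number of 1s. Each pair of columns can share at most one row with both entries 1 (else a 2×2 all-ones block appears), so Σ_i C(r_i, 2) ≤ C(26, 2) = 325. By convexity Σ_i C(r_i, 2) ≥ 157·C(z/157, 2) = z(z − 157)/(2·157), giving z² − 157z − 157·26·25 ≤ 0 and hence z ≤ (1/2)[157 + √(24649 + 4·102050)] = (1/2)[157 + √432849] ≈ (1/2)(157 + 657.9126) = 407.4563.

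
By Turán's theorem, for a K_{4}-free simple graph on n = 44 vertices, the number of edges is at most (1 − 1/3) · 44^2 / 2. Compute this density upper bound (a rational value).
Turán density bound = (2/3) · 44^2/2 = 1936/3 ≈ 645.3333

Turán's theorem: ex(n, K_{r+1}) is achieved by the complete r-partite Turán graph T(n, r) with parts as balanced as possible, and is at most (1 − 1/r) · n^2/2. For r = 3, n = 44: the density bound is (2/3) · 1936/2 = 1936/3 ≈ 645.3333. The integer-valued extremum is e(T(44, 3)) = 645, which is strictly less than the density bound 1936/3 since 3 ∤ 44 (the parts of T(44, 3) cannot all be equal).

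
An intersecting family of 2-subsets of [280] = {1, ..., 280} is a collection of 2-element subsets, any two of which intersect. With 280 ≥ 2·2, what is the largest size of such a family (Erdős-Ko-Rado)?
max |F| = C(279, 1) = 279

Erdős-Ko-Rado (1961): when n ≥ 2k, max |F| = C(n−1, k−1). The bound is attained by the star {A : i ∈ A} for any fixed i ∈ [n]. Here C(280−1, 2−1) = C(279, 1) = 279.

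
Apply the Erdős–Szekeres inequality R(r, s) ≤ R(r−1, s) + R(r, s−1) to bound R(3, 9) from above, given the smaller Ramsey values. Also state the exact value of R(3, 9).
R(3, 9) ≤ R(2, 9) + R(3, 8) = 9 + 28 = 37; exact value R(3, 9) = 36.

The Erdős–Szekeres recurrence R(r, s) ≤ R(r−1, s) + R(r, s−1) applied to (r, s) = (3, 9) gives
  R(3, 9) ≤ R(2, 9) + R(3, 8) = 9 + 28 = 37.
(Recall R(2, k) = k and R is symmetric.) The recurrence is not tight here (it gives 37, but the exact value is R(3, 9) = 36); the tight upper bound requires a sharper argument than the simple recurrence, combined with a lower-bound construction on K_{35}.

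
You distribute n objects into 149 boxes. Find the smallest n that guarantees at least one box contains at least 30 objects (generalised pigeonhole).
n = (30 − 1)·149 + 1 = 4322

By the generalised pigeonhole principle, to guarantee some box contains ≥ r objects we need more than (r − 1) · k objects total. Threshold: n = (r − 1) · k + 1. With r = 30 and k = 149: n = 29 · 149 + 1 = 4321 + 1 = 4322. For n = 4321 = 29 · 149, we can put exactly 29 objects in every box, avoiding 30 in any single one — so 4322 is tight.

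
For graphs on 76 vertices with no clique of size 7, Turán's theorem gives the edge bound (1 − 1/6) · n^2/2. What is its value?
Turán density bound = (5/6) · 76^2/2 = 7220/3 ≈ 2406.6667

Turán's theorem: ex(n, K_{r+1}) is achieved by the complete r-partite Turán graph T(n, r) with parts as balanced as possible, and is at most (1 − 1/r) · n^2/2. For r = 6, n = 76: the density bound is (5/6) · 5776/2 = 7220/3 ≈ 2406.6667. The integer-valued extremum is e(T(76, 6)) = 2406, which is strictly less than the density bound 7220/3 since 6 ∤ 76 (the parts of T(76, 6) cannot all be equal).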